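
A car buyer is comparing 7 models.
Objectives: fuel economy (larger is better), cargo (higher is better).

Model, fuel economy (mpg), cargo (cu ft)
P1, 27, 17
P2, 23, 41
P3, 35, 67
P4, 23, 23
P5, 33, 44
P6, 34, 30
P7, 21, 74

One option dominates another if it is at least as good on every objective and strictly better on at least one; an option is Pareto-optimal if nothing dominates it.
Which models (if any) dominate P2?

P3, P5

P3: fuel economy 35≥23, cargo 67≥41 — dominates P2.
P5: fuel economy 33≥23, cargo 44≥41 — dominates P2.
Others (P1, P4, P6, P7) are each worse than P2 on at least one objective.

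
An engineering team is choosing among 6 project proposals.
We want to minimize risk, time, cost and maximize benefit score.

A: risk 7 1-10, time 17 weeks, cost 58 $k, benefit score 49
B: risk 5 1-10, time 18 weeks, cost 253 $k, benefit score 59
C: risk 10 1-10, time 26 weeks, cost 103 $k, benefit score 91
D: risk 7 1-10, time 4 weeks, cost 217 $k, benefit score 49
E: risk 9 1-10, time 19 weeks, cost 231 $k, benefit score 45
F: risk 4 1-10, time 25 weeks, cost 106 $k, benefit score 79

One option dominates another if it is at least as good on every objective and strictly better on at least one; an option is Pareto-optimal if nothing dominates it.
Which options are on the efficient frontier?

A, B, C, D, F

A: not dominated (best cost).
B: not dominated.
C: not dominated (best benefit score).
D: not dominated (best time).
E: dominated by A (risk 7≤9, time 17≤19, cost 58≤231, benefit score 49≥45).
F: not dominated (best risk).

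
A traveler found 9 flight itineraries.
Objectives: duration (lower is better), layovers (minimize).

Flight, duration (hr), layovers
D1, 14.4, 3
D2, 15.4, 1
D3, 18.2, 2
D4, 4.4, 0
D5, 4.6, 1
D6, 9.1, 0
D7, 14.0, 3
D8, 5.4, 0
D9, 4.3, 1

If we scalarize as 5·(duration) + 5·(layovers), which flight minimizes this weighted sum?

D4

D1: 5·14.4 + 5·3 = 87.0
D2: 5·15.4 + 5·1 = 82.0
D3: 5·18.2 + 5·2 = 101.0
D4: 5·4.4 + 5·0 = 22.0
D5: 5·4.6 + 5·1 = 28.0
D6: 5·9.1 + 5·0 = 45.5
D7: 5·14.0 + 5·3 = 85.0
D8: 5·5.4 + 5·0 = 27.0
D9: 5·4.3 + 5·1 = 26.5
Lowest: D4 at 22.0.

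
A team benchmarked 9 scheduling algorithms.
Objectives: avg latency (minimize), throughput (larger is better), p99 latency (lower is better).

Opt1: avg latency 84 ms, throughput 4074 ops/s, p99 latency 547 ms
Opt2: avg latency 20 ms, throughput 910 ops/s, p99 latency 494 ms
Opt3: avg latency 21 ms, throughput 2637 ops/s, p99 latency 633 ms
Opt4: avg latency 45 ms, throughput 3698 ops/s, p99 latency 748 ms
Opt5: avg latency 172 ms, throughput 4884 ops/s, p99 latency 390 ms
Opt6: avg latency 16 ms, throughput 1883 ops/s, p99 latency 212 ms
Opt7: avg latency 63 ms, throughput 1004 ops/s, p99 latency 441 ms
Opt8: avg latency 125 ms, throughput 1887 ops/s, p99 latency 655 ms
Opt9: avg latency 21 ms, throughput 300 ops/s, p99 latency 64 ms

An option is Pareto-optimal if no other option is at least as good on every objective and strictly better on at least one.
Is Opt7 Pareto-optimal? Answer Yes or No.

Opt6 vs Opt7: avg latency 16≤63, throughput 1883≥1004, p99 latency 212≤441 — Opt6 is at least as good on every objective and strictly better on at least one, so Opt6 dominates Opt7.

No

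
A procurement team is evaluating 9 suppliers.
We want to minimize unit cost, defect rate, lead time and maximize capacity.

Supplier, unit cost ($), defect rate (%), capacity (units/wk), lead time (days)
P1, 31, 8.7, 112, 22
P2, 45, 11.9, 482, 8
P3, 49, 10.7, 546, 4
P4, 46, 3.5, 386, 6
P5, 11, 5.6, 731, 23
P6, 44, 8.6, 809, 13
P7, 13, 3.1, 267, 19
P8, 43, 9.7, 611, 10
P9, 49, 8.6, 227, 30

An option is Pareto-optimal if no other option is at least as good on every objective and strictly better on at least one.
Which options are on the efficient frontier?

P1: dominated by P7 (unit cost 13≤31, defect rate 3.1≤8.7, capacity 267≥112, lead time 19≤22).
P2: not dominated.
P3: not dominated (best lead time).
P4: not dominated.
P5: not dominated (best unit cost).
P6: not dominated (best capacity).
P7: not dominated (best defect rate).
P8: not dominated.
P9: dominated by P4 (unit cost 46≤49, defect rate 3.5≤8.6, capacity 386≥227, lead time 6≤30).

P2, P3, P4, P5, P6, P7, P8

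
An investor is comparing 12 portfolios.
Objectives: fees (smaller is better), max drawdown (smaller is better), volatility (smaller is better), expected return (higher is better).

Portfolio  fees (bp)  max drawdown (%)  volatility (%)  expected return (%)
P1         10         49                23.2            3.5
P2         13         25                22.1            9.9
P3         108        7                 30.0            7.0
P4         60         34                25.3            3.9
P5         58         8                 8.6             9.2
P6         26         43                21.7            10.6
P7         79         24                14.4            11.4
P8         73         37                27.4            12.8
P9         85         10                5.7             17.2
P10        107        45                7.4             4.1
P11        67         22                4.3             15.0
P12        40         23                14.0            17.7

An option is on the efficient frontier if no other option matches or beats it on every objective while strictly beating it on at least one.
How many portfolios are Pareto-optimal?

P1: not dominated (best fees).
P2: not dominated.
P3: not dominated (best max drawdown).
P4: dominated by P2 (fees 13≤60, max drawdown 25≤34, volatility 22.1≤25.3, expected return 9.9≥3.9).
P5: not dominated.
P6: not dominated.
P7: dominated by P11 (fees 67≤79, max drawdown 22≤24, volatility 4.3≤14.4, expected return 15.0≥11.4).
P8: dominated by P11 (fees 67≤73, max drawdown 22≤37, volatility 4.3≤27.4, expected return 15.0≥12.8).
P9: not dominated.
P10: dominated by P9 (fees 85≤107, max drawdown 10≤45, volatility 5.7≤7.4, expected return 17.2≥4.1).
P11: not dominated (best volatility).
P12: not dominated (best expected return).
Pareto-optimal: P1, P2, P3, P5, P6, P9, P11, P12 → 8.

8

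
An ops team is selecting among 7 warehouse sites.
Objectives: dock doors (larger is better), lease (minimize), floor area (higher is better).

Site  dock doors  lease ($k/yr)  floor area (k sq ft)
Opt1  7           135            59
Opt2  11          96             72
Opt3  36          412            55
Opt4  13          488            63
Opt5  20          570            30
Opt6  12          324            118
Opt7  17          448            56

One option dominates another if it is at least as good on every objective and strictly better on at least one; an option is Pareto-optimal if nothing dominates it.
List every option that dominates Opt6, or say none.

Opt1: worse on dock doors (7 vs 12).
Opt2: worse on dock doors (11 vs 12).
Opt3: worse on lease (412 vs 324).
Opt4: worse on lease (488 vs 324).
Opt5: worse on lease (570 vs 324).
Opt7: worse on lease (448 vs 324).
No option dominates Opt6.

none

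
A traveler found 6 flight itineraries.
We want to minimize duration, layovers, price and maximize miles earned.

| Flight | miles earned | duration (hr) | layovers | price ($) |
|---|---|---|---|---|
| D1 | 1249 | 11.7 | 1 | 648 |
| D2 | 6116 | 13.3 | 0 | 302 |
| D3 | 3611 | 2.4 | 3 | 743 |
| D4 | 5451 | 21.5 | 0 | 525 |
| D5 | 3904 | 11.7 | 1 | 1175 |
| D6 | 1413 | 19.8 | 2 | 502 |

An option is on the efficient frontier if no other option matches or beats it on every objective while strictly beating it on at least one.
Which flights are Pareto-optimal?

D1: not dominated.
D2: not dominated (best miles earned).
D3: not dominated (best duration).
D4: dominated by D2 (miles earned 6116≥5451, duration 13.3≤21.5, layovers 0≤0, price 302≤525).
D5: not dominated.
D6: dominated by D2 (miles earned 6116≥1413, duration 13.3≤19.8, layovers 0≤2, price 302≤502).

D1, D2, D3, D5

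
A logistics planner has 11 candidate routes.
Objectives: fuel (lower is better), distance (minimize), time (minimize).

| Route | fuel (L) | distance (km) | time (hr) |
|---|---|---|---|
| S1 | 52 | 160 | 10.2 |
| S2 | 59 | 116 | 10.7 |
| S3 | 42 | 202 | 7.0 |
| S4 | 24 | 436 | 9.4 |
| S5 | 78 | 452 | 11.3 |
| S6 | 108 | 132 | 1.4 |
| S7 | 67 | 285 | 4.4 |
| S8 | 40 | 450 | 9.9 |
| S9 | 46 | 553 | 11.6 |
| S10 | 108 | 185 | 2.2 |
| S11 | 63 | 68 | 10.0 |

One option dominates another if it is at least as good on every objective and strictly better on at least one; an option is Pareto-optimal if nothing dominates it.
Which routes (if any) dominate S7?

S1: worse on time (10.2 vs 4.4).
S2: worse on time (10.7 vs 4.4).
S3: worse on time (7.0 vs 4.4).
S4: worse on distance (436 vs 285).
S5: worse on fuel (78 vs 67).
S6: worse on fuel (108 vs 67).
S8: worse on distance (450 vs 285).
S9: worse on distance (553 vs 285).
S10: worse on fuel (108 vs 67).
S11: worse on time (10.0 vs 4.4).
No option dominates S7.

none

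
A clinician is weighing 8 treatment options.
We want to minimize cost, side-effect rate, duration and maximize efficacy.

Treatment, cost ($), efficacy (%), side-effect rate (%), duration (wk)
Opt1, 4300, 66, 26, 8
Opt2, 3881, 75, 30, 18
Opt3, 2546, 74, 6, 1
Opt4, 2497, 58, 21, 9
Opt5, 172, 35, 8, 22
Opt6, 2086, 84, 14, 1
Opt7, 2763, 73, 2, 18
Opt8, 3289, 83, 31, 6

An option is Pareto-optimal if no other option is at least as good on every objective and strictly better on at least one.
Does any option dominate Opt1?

Opt3 vs Opt1: cost 2546≤4300, efficacy 74≥66, side-effect rate 6≤26, duration 1≤8 — Opt3 is at least as good on every objective and strictly better on at least one, so Opt3 dominates Opt1.

Yes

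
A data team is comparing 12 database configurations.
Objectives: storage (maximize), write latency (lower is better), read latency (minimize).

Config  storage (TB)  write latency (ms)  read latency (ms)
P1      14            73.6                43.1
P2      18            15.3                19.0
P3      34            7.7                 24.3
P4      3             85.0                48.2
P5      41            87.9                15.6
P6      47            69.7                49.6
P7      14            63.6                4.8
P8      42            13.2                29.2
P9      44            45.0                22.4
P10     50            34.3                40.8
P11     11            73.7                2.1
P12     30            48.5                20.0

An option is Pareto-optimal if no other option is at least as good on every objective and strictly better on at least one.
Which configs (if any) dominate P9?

none

P1: worse on storage (14 vs 44).
P2: worse on storage (18 vs 44).
P3: worse on storage (34 vs 44).
P4: worse on storage (3 vs 44).
P5: worse on storage (41 vs 44).
P6: worse on write latency (69.7 vs 45.0).
P7: worse on storage (14 vs 44).
P8: worse on storage (42 vs 44).
P10: worse on read latency (40.8 vs 22.4).
P11: worse on storage (11 vs 44).
P12: worse on storage (30 vs 44).
No option dominates P9.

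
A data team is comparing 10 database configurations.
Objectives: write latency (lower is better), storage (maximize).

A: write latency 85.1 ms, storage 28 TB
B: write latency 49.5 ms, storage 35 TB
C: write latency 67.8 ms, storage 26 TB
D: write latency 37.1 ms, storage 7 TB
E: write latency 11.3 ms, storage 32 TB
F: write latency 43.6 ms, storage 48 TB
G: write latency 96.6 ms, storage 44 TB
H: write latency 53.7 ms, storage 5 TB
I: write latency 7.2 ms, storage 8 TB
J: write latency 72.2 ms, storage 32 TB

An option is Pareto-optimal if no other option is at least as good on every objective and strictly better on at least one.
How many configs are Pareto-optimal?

A: dominated by B (write latency 49.5≤85.1, storage 35≥28).
B: dominated by F (write latency 43.6≤49.5, storage 48≥35).
C: dominated by B (write latency 49.5≤67.8, storage 35≥26).
D: dominated by E (write latency 11.3≤37.1, storage 32≥7).
E: not dominated.
F: not dominated (best storage).
G: dominated by F (write latency 43.6≤96.6, storage 48≥44).
H: dominated by B (write latency 49.5≤53.7, storage 35≥5).
I: not dominated (best write latency).
J: dominated by B (write latency 49.5≤72.2, storage 35≥32).
Pareto-optimal: E, F, I → 3.

3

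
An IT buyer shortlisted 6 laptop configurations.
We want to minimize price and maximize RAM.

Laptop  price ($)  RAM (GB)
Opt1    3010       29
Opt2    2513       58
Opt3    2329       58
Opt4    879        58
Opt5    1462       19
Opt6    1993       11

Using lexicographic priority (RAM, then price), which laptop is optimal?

First maximize RAM: best is 58, kept {Opt2, Opt3, Opt4}.
Then minimize price: best is 879, kept {Opt4}.

Opt4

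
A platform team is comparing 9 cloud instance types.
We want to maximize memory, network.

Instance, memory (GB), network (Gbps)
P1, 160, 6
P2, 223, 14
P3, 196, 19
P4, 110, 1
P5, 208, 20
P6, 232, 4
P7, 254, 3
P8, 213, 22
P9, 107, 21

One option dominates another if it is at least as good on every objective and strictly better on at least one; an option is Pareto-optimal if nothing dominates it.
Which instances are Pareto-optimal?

P1: dominated by P2 (memory 223≥160, network 14≥6).
P2: not dominated.
P3: dominated by P5 (memory 208≥196, network 20≥19).
P4: dominated by P1 (memory 160≥110, network 6≥1).
P5: dominated by P8 (memory 213≥208, network 22≥20).
P6: not dominated.
P7: not dominated (best memory).
P8: not dominated (best network).
P9: dominated by P8 (memory 213≥107, network 22≥21).

P2, P6, P7, P8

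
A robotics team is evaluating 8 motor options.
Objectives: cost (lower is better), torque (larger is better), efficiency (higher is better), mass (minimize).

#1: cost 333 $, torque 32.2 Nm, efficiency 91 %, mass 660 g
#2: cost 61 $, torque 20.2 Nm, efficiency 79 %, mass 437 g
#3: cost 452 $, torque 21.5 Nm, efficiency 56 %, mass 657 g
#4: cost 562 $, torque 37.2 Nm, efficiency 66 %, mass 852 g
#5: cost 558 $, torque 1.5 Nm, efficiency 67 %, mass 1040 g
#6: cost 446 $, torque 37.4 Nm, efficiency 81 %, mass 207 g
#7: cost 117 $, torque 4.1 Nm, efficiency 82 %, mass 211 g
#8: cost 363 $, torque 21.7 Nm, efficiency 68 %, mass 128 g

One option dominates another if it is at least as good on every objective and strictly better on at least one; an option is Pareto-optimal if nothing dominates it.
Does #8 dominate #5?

Yes

#8 vs #5: cost 363≤558, torque 21.7≥1.5, efficiency 68≥67, mass 128≤1040 — #8 is at least as good on every objective with at least one strict improvement.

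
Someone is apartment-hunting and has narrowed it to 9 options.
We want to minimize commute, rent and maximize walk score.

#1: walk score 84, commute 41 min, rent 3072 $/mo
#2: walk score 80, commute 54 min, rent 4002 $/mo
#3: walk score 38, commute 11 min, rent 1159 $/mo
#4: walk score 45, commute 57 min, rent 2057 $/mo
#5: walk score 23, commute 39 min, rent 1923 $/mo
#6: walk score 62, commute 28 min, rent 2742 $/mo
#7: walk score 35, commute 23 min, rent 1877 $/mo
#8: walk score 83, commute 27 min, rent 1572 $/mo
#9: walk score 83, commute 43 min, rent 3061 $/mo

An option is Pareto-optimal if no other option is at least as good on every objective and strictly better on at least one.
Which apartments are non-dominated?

#1: not dominated (best walk score).
#2: dominated by #1 (walk score 84≥80, commute 41≤54, rent 3072≤4002).
#3: not dominated (best commute).
#4: dominated by #8 (walk score 83≥45, commute 27≤57, rent 1572≤2057).
#5: dominated by #3 (walk score 38≥23, commute 11≤39, rent 1159≤1923).
#6: dominated by #8 (walk score 83≥62, commute 27≤28, rent 1572≤2742).
#7: dominated by #3 (walk score 38≥35, commute 11≤23, rent 1159≤1877).
#8: not dominated.
#9: dominated by #8 (walk score 83≥83, commute 27≤43, rent 1572≤3061).

#1, #3, #8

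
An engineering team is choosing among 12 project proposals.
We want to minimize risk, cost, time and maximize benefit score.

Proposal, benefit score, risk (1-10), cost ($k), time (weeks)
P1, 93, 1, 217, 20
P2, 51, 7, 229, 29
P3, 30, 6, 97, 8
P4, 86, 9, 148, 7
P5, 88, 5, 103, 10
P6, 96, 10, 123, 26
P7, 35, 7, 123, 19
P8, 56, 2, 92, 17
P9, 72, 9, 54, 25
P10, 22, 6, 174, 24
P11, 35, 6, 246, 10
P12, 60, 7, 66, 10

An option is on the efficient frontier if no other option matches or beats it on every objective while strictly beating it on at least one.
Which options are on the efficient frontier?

P1, P3, P4, P5, P6, P8, P9, P12

P1: not dominated (best risk).
P2: dominated by P1 (benefit score 93≥51, risk 1≤7, cost 217≤229, time 20≤29).
P3: not dominated.
P4: not dominated (best time).
P5: not dominated.
P6: not dominated (best benefit score).
P7: dominated by P5 (benefit score 88≥35, risk 5≤7, cost 103≤123, time 10≤19).
P8: not dominated.
P9: not dominated (best cost).
P10: dominated by P3 (benefit score 30≥22, risk 6≤6, cost 97≤174, time 8≤24).
P11: dominated by P5 (benefit score 88≥35, risk 5≤6, cost 103≤246, time 10≤10).
P12: not dominated.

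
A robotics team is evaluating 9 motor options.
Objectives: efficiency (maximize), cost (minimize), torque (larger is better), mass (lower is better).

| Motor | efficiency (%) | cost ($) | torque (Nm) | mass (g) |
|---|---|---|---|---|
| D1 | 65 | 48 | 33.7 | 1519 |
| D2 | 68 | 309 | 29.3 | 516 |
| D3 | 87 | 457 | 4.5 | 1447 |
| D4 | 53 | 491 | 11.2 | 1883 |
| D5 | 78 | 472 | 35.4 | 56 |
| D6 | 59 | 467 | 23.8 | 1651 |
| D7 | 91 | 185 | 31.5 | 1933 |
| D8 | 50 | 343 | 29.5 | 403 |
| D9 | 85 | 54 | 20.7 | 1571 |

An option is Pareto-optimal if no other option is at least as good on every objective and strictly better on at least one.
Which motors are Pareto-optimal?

D1, D2, D3, D5, D7, D8, D9

D1: not dominated (best cost).
D2: not dominated.
D3: not dominated.
D4: dominated by D1 (efficiency 65≥53, cost 48≤491, torque 33.7≥11.2, mass 1519≤1883).
D5: not dominated (best torque).
D6: dominated by D1 (efficiency 65≥59, cost 48≤467, torque 33.7≥23.8, mass 1519≤1651).
D7: not dominated (best efficiency).
D8: not dominated.
D9: not dominated.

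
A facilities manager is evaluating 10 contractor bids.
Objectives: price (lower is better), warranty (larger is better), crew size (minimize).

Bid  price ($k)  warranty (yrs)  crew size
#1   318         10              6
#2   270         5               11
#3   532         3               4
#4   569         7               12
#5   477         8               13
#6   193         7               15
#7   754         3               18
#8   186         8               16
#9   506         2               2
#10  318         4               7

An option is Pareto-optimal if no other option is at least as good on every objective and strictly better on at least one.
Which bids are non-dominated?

#1, #2, #3, #6, #8, #9

#1: not dominated (best warranty).
#2: not dominated.
#3: not dominated.
#4: dominated by #1 (price 318≤569, warranty 10≥7, crew size 6≤12).
#5: dominated by #1 (price 318≤477, warranty 10≥8, crew size 6≤13).
#6: not dominated.
#7: dominated by #1 (price 318≤754, warranty 10≥3, crew size 6≤18).
#8: not dominated (best price).
#9: not dominated (best crew size).
#10: dominated by #1 (price 318≤318, warranty 10≥4, crew size 6≤7).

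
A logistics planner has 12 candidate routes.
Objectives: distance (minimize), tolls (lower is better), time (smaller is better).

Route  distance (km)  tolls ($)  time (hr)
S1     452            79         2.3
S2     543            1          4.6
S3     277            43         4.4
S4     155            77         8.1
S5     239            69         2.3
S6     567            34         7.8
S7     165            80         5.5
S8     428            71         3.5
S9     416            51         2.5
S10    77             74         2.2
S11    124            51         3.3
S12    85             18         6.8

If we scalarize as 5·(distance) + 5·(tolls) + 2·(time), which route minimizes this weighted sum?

S1: 5·452 + 5·79 + 2·2.3 = 2659.6
S2: 5·543 + 5·1 + 2·4.6 = 2729.2
S3: 5·277 + 5·43 + 2·4.4 = 1608.8
S4: 5·155 + 5·77 + 2·8.1 = 1176.2
S5: 5·239 + 5·69 + 2·2.3 = 1544.6
S6: 5·567 + 5·34 + 2·7.8 = 3020.6
S7: 5·165 + 5·80 + 2·5.5 = 1236.0
S8: 5·428 + 5·71 + 2·3.5 = 2502.0
S9: 5·416 + 5·51 + 2·2.5 = 2340.0
S10: 5·77 + 5·74 + 2·2.2 = 759.4
S11: 5·124 + 5·51 + 2·3.3 = 881.6
S12: 5·85 + 5·18 + 2·6.8 = 528.6
Lowest: S12 at 528.6.

S12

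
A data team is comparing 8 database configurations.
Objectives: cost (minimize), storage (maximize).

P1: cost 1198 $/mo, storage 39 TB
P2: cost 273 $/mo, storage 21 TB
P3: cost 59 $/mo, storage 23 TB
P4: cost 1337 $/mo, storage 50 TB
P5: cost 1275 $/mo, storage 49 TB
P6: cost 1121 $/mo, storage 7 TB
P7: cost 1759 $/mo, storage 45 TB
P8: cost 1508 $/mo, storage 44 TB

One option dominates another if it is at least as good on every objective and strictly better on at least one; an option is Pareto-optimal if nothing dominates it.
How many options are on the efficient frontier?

P1: not dominated.
P2: dominated by P3 (cost 59≤273, storage 23≥21).
P3: not dominated (best cost).
P4: not dominated (best storage).
P5: not dominated.
P6: dominated by P2 (cost 273≤1121, storage 21≥7).
P7: dominated by P4 (cost 1337≤1759, storage 50≥45).
P8: dominated by P4 (cost 1337≤1508, storage 50≥44).
Pareto-optimal: P1, P3, P4, P5 → 4.

4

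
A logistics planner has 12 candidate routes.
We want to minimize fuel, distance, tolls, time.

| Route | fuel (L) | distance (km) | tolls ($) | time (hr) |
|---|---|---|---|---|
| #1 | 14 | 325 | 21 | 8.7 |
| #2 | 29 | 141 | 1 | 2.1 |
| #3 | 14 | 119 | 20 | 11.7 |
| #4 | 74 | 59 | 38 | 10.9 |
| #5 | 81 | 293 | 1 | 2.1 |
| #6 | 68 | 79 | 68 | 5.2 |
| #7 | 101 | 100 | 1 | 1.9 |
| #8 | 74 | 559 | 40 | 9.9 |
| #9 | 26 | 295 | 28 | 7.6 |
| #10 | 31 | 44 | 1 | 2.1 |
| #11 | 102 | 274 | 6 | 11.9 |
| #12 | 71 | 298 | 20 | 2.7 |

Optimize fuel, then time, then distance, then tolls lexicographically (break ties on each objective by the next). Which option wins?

#1

First minimize fuel: best is 14, kept {#1, #3}.
Then minimize time: best is 8.7, kept {#1}.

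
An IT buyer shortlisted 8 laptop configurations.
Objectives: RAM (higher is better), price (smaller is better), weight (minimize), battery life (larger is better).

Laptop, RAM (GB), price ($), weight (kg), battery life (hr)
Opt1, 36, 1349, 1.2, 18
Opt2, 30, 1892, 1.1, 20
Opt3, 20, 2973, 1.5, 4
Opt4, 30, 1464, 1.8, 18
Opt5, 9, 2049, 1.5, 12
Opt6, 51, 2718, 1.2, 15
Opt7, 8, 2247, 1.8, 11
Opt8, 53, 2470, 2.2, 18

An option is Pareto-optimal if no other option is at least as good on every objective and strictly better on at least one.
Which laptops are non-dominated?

Opt1, Opt2, Opt6, Opt8

Opt1: not dominated (best price).
Opt2: not dominated (best weight).
Opt3: dominated by Opt1 (RAM 36≥20, price 1349≤2973, weight 1.2≤1.5, battery life 18≥4).
Opt4: dominated by Opt1 (RAM 36≥30, price 1349≤1464, weight 1.2≤1.8, battery life 18≥18).
Opt5: dominated by Opt1 (RAM 36≥9, price 1349≤2049, weight 1.2≤1.5, battery life 18≥12).
Opt6: not dominated.
Opt7: dominated by Opt1 (RAM 36≥8, price 1349≤2247, weight 1.2≤1.8, battery life 18≥11).
Opt8: not dominated (best RAM).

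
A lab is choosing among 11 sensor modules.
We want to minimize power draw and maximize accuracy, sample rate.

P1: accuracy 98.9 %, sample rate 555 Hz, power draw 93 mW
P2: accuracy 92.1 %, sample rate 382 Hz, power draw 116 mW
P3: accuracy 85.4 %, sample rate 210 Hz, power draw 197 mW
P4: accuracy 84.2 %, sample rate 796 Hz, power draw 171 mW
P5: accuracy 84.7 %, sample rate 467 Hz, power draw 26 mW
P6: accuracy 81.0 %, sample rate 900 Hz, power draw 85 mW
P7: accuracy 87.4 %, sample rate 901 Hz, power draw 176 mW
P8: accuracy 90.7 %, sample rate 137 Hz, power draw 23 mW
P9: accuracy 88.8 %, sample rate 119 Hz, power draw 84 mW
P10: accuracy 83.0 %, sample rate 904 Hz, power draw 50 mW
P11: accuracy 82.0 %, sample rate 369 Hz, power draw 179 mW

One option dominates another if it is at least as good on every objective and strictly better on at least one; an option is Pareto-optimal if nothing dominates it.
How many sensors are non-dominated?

P1: not dominated (best accuracy).
P2: dominated by P1 (accuracy 98.9≥92.1, sample rate 555≥382, power draw 93≤116).
P3: dominated by P1 (accuracy 98.9≥85.4, sample rate 555≥210, power draw 93≤197).
P4: not dominated.
P5: not dominated.
P6: dominated by P10 (accuracy 83.0≥81.0, sample rate 904≥900, power draw 50≤85).
P7: not dominated.
P8: not dominated (best power draw).
P9: dominated by P8 (accuracy 90.7≥88.8, sample rate 137≥119, power draw 23≤84).
P10: not dominated (best sample rate).
P11: dominated by P1 (accuracy 98.9≥82.0, sample rate 555≥369, power draw 93≤179).
Pareto-optimal: P1, P4, P5, P7, P8, P10 → 6.

6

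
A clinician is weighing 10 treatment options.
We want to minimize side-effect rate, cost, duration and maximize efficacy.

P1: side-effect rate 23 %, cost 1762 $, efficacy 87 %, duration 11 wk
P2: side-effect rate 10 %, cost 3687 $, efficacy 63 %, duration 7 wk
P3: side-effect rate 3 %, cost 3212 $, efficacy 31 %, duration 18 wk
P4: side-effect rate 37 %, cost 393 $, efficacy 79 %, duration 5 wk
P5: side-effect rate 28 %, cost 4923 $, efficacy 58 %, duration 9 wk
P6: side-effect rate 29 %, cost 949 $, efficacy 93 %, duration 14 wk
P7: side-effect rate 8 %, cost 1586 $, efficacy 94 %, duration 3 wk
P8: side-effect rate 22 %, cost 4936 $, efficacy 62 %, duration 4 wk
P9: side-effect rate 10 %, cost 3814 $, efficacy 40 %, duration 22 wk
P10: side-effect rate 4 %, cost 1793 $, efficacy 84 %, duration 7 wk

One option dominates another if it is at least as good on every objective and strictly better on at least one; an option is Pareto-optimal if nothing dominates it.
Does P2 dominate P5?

Yes

P2 vs P5: side-effect rate 10≤28, cost 3687≤4923, efficacy 63≥58, duration 7≤9 — P2 is at least as good on every objective with at least one strict improvement.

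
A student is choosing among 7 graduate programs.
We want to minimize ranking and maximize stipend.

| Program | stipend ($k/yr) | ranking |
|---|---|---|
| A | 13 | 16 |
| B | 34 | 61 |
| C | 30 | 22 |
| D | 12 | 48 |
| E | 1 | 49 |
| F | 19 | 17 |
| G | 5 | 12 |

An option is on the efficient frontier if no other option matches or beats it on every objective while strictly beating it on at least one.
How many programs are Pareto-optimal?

A: not dominated.
B: not dominated (best stipend).
C: not dominated.
D: dominated by A (stipend 13≥12, ranking 16≤48).
E: dominated by A (stipend 13≥1, ranking 16≤49).
F: not dominated.
G: not dominated (best ranking).
Pareto-optimal: A, B, C, F, G → 5.

5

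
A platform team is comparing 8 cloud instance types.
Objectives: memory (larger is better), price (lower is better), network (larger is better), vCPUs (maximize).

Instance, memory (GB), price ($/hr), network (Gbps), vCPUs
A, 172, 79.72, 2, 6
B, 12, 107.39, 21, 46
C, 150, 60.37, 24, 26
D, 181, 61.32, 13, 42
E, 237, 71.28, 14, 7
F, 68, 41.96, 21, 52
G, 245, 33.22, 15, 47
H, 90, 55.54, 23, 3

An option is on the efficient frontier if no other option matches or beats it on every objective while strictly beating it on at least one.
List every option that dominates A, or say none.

D: memory 181≥172, price 61.32≤79.72, network 13≥2, vCPUs 42≥6 — dominates A.
E: memory 237≥172, price 71.28≤79.72, network 14≥2, vCPUs 7≥6 — dominates A.
G: memory 245≥172, price 33.22≤79.72, network 15≥2, vCPUs 47≥6 — dominates A.
Others (B, C, F, H) are each worse than A on at least one objective.

D, E, G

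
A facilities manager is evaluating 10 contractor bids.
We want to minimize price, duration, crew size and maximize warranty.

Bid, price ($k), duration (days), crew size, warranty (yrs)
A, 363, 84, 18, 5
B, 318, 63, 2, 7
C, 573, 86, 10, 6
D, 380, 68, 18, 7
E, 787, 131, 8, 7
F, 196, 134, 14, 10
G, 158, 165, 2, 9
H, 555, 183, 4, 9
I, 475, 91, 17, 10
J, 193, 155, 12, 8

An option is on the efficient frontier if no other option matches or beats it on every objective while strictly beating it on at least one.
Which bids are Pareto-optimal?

B, F, G, I, J

A: dominated by B (price 318≤363, duration 63≤84, crew size 2≤18, warranty 7≥5).
B: not dominated (best duration).
C: dominated by B (price 318≤573, duration 63≤86, crew size 2≤10, warranty 7≥6).
D: dominated by B (price 318≤380, duration 63≤68, crew size 2≤18, warranty 7≥7).
E: dominated by B (price 318≤787, duration 63≤131, crew size 2≤8, warranty 7≥7).
F: not dominated.
G: not dominated (best price).
H: dominated by G (price 158≤555, duration 165≤183, crew size 2≤4, warranty 9≥9).
I: not dominated.
J: not dominated.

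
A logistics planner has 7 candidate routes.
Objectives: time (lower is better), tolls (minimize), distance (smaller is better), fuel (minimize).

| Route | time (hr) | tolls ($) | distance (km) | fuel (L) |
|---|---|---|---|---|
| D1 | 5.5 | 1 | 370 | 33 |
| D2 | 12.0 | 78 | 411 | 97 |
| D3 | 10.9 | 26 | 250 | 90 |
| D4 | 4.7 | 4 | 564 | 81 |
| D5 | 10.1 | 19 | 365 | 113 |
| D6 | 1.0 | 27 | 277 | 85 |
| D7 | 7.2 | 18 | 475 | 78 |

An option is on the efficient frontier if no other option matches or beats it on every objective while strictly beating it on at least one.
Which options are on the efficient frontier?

D1: not dominated (best tolls).
D2: dominated by D1 (time 5.5≤12.0, tolls 1≤78, distance 370≤411, fuel 33≤97).
D3: not dominated (best distance).
D4: not dominated.
D5: not dominated.
D6: not dominated (best time).
D7: dominated by D1 (time 5.5≤7.2, tolls 1≤18, distance 370≤475, fuel 33≤78).

D1, D3, D4, D5, D6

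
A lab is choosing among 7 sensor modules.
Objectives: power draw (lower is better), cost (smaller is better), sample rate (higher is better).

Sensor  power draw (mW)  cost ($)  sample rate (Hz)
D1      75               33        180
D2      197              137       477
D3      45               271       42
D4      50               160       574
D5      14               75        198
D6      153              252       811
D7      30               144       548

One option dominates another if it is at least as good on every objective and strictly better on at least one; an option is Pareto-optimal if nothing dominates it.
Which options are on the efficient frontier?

D1: not dominated (best cost).
D2: not dominated.
D3: dominated by D5 (power draw 14≤45, cost 75≤271, sample rate 198≥42).
D4: not dominated.
D5: not dominated (best power draw).
D6: not dominated (best sample rate).
D7: not dominated.

D1, D2, D4, D5, D6, D7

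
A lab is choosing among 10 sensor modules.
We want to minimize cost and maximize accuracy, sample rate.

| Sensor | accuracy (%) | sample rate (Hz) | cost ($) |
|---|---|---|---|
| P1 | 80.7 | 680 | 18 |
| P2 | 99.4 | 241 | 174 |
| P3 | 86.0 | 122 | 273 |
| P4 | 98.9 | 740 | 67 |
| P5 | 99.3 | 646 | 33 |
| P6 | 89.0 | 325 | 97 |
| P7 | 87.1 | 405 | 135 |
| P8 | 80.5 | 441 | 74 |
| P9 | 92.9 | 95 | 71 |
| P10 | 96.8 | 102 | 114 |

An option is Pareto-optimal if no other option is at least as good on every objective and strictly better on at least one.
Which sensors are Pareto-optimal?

P1, P2, P4, P5

P1: not dominated (best cost).
P2: not dominated (best accuracy).
P3: dominated by P2 (accuracy 99.4≥86.0, sample rate 241≥122, cost 174≤273).
P4: not dominated (best sample rate).
P5: not dominated.
P6: dominated by P4 (accuracy 98.9≥89.0, sample rate 740≥325, cost 67≤97).
P7: dominated by P4 (accuracy 98.9≥87.1, sample rate 740≥405, cost 67≤135).
P8: dominated by P1 (accuracy 80.7≥80.5, sample rate 680≥441, cost 18≤74).
P9: dominated by P4 (accuracy 98.9≥92.9, sample rate 740≥95, cost 67≤71).
P10: dominated by P4 (accuracy 98.9≥96.8, sample rate 740≥102, cost 67≤114).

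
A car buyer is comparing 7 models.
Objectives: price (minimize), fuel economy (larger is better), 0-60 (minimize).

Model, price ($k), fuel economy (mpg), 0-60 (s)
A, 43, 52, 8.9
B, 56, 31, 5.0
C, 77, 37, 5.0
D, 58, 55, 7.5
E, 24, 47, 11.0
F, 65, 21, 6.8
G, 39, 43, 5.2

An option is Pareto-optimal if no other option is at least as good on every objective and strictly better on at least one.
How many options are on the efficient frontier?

6

A: not dominated.
B: not dominated.
C: not dominated.
D: not dominated (best fuel economy).
E: not dominated (best price).
F: dominated by B (price 56≤65, fuel economy 31≥21, 0-60 5.0≤6.8).
G: not dominated.
Pareto-optimal: A, B, C, D, E, G → 6.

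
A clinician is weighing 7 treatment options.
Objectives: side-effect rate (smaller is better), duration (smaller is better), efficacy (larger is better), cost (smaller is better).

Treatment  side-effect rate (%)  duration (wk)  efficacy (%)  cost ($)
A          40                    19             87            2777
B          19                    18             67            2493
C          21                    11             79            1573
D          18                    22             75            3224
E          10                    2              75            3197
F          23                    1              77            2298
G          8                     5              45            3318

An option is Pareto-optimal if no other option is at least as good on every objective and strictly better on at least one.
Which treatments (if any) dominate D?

E: side-effect rate 10≤18, duration 2≤22, efficacy 75≥75, cost 3197≤3224 — dominates D.
Others (A, B, C, F, G) are each worse than D on at least one objective.

E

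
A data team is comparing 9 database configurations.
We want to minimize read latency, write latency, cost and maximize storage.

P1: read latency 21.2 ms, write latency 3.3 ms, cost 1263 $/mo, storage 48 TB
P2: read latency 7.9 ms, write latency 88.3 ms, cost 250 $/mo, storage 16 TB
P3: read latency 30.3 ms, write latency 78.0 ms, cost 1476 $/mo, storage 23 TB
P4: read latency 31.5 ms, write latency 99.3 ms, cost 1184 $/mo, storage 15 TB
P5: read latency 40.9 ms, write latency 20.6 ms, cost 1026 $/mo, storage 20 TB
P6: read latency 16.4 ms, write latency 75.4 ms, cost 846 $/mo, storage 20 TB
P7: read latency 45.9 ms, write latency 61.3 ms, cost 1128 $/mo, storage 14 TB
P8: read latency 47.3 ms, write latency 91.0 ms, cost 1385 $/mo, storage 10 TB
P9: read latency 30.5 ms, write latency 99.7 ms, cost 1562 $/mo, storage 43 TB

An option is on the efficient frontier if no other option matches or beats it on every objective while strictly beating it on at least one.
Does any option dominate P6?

No

P1: worse on read latency (21.2 vs 16.4).
P2: worse on write latency (88.3 vs 75.4).
P3: worse on read latency (30.3 vs 16.4).
P4: worse on read latency (31.5 vs 16.4).
P5: worse on read latency (40.9 vs 16.4).
P7: worse on read latency (45.9 vs 16.4).
P8: worse on read latency (47.3 vs 16.4).
P9: worse on read latency (30.5 vs 16.4).
No option is at least as good as P6 on every objective and strictly better on one.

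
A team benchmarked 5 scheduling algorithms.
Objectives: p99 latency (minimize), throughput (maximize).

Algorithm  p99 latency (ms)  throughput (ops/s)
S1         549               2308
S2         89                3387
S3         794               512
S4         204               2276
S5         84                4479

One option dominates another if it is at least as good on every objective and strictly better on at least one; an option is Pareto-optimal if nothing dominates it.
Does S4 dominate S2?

No

S4 vs S2: S4 is worse on p99 latency (204 vs 89), so it does not dominate S2.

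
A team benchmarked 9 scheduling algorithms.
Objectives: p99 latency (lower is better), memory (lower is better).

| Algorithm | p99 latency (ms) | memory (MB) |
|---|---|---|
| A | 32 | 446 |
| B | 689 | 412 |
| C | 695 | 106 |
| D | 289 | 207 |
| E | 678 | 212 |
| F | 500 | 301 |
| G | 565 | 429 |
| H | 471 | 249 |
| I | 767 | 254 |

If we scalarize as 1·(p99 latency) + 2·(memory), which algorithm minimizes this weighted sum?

A: 1·32 + 2·446 = 924
B: 1·689 + 2·412 = 1513
C: 1·695 + 2·106 = 907
D: 1·289 + 2·207 = 703
E: 1·678 + 2·212 = 1102
F: 1·500 + 2·301 = 1102
G: 1·565 + 2·429 = 1423
H: 1·471 + 2·249 = 969
I: 1·767 + 2·254 = 1275
Lowest: D at 703.

D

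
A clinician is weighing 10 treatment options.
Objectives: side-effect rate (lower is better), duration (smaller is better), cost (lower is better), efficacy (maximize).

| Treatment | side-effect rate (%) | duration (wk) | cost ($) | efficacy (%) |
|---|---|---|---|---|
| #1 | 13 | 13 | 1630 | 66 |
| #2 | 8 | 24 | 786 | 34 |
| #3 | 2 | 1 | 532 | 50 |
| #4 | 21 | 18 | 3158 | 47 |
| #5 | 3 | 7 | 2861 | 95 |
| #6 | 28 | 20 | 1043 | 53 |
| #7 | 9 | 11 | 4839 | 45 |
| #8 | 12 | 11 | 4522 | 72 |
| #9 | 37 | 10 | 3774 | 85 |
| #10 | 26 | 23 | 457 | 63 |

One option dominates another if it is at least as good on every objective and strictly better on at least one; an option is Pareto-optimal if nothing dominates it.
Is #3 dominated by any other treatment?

No

#1: worse on side-effect rate (13 vs 2).
#2: worse on side-effect rate (8 vs 2).
#4: worse on side-effect rate (21 vs 2).
#5: worse on side-effect rate (3 vs 2).
#6: worse on side-effect rate (28 vs 2).
#7: worse on side-effect rate (9 vs 2).
#8: worse on side-effect rate (12 vs 2).
#9: worse on side-effect rate (37 vs 2).
#10: worse on side-effect rate (26 vs 2).
No option is at least as good as #3 on every objective and strictly better on one.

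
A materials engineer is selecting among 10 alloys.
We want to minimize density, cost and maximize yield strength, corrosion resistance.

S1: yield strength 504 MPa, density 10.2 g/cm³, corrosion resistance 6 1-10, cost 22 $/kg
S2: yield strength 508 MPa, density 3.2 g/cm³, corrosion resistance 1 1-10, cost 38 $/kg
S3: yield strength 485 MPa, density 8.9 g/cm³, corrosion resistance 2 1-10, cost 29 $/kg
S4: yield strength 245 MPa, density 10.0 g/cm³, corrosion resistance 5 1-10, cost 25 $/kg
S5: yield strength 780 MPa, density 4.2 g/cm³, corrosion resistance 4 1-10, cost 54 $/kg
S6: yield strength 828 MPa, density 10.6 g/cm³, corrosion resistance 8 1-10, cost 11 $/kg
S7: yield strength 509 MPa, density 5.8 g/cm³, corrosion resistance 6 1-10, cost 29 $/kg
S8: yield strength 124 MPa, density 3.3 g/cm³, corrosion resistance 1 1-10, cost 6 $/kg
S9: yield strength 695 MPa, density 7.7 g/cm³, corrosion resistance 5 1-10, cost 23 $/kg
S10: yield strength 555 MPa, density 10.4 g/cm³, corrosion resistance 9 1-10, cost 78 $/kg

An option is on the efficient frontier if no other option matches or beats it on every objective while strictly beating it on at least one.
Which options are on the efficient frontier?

S1, S2, S5, S6, S7, S8, S9, S10

S1: not dominated.
S2: not dominated (best density).
S3: dominated by S7 (yield strength 509≥485, density 5.8≤8.9, corrosion resistance 6≥2, cost 29≤29).
S4: dominated by S9 (yield strength 695≥245, density 7.7≤10.0, corrosion resistance 5≥5, cost 23≤25).
S5: not dominated.
S6: not dominated (best yield strength).
S7: not dominated.
S8: not dominated (best cost).
S9: not dominated.
S10: not dominated (best corrosion resistance).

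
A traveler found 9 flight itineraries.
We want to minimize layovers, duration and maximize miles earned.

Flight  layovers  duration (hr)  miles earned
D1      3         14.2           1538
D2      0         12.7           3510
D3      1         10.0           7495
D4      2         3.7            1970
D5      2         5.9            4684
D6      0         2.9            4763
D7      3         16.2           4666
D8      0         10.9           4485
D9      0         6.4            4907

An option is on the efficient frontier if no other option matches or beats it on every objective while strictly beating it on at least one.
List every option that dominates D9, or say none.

none

D1: worse on layovers (3 vs 0).
D2: worse on duration (12.7 vs 6.4).
D3: worse on layovers (1 vs 0).
D4: worse on layovers (2 vs 0).
D5: worse on layovers (2 vs 0).
D6: worse on miles earned (4763 vs 4907).
D7: worse on layovers (3 vs 0).
D8: worse on duration (10.9 vs 6.4).
No option dominates D9.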